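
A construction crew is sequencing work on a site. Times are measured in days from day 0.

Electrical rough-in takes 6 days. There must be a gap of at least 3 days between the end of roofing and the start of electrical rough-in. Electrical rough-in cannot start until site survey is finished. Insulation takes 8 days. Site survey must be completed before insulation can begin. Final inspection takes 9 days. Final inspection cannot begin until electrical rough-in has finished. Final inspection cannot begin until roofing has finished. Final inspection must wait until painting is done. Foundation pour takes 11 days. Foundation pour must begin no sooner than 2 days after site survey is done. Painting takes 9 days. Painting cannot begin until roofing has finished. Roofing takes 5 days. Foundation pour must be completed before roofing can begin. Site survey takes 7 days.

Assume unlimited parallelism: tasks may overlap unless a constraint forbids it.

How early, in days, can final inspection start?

Site survey has no prerequisites, so it starts at day 0 and finishes at day 7.
Foundation pour waits on site survey (finishes day 7, plus 2-day gap → day 9), so it starts at day 9 and finishes at 9 + 11 = day 20.
Roofing waits on foundation pour (finishes day 20), so it starts at day 20 and finishes at 20 + 5 = day 25.
Painting waits on roofing (finishes day 25), so it starts at day 25 and finishes at 25 + 9 = day 34.
Electrical rough-in needs all of roofing (finishes day 25, plus 3-day gap → day 28); site survey (finishes day 7). That puts its earliest start at day 28; it finishes at 28 + 6 = day 34.
Final inspection waits on electrical rough-in (finishes day 34); roofing (finishes day 25); painting (finishes day 34). The latest of these is day 34, which is the earliest final inspection can start.

34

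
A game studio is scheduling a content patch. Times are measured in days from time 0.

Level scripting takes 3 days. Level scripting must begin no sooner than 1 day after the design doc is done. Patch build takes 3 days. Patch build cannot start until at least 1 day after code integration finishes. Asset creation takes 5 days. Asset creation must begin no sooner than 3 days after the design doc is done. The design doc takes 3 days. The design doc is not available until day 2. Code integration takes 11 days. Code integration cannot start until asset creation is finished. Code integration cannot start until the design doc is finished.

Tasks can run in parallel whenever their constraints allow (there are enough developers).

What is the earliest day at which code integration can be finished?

24

The design doc cannot begin until its own release at day 2. It runs from day 2 to 2 + 3 = day 5.
Asset creation cannot begin until the design doc (finishes day 5, plus 3-day gap → day 8). It runs from day 8 to 8 + 5 = day 13.
Code integration has to wait for asset creation (finishes day 13); the design doc (finishes day 5). The latest of these is day 13, so code integration runs day 13 to 13 + 11 = day 24.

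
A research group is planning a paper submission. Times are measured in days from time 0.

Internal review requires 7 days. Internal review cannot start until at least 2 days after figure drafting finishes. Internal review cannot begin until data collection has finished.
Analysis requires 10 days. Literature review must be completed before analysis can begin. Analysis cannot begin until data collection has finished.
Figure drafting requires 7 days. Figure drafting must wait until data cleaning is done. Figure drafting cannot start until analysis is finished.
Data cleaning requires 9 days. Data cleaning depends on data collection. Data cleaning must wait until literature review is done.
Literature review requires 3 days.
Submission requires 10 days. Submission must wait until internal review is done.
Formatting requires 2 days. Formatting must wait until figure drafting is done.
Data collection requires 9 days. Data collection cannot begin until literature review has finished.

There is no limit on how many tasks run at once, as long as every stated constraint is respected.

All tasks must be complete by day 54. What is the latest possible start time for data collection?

9

To finish by day 54, submission (duration 10) must start no later than day 44.
Internal review must finish before submission (must start by day 44). With a 7-day duration, internal review must start by 44 − 7 = day 37.
Nothing follows formatting; the deadline of day 54 is its only limit. It must start by 54 − 2 = day 52.
Figure drafting feeds internal review (must start by day 37, minus 2-day gap → day 35); formatting (must start by day 52). Taking the minimum, figure drafting must finish by day 35 and start by 35 − 7 = day 28.
Data cleaning feeds into figure drafting (must start by day 28); so data cleaning must finish by day 28 and therefore start by day 19.
Analysis has to be done before figure drafting (must start by day 28). That means finishing by day 28, i.e. starting by 28 − 10 = day 18.
Data collection has several dependents: data cleaning (must start by day 19); analysis (must start by day 18); internal review (must start by day 37). The earliest of those limits is day 18, so data collection must start by 18 − 9 = day 9.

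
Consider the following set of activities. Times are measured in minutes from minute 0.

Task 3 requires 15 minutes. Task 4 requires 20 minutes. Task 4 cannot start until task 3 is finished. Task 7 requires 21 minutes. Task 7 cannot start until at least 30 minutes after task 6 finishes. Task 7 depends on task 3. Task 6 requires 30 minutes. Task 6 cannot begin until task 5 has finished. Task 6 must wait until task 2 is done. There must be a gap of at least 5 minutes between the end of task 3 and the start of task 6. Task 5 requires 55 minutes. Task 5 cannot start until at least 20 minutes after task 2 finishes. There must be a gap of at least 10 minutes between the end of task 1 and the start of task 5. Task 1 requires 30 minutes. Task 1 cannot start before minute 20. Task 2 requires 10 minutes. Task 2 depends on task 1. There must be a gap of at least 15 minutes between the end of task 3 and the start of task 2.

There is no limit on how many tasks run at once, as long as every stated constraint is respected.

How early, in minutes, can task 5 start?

Task 3 has no prerequisites, so it starts at minute 0 and finishes at minute 15.
Task 1 waits on its own release at minute 20, so it starts at minute 20 and finishes at 20 + 30 = minute 50.
For task 2: task 1 (finishes minute 50); task 3 (finishes minute 15, plus 15-minute gap → minute 30). Taking the maximum gives a start of minute 50, and it finishes at 50 + 10 = minute 60.
Task 5 waits on task 2 (finishes minute 60, plus 20-minute gap → minute 80); task 1 (finishes minute 50, plus 10-minute gap → minute 60). The latest of these is minute 80, which is the earliest task 5 can start.

80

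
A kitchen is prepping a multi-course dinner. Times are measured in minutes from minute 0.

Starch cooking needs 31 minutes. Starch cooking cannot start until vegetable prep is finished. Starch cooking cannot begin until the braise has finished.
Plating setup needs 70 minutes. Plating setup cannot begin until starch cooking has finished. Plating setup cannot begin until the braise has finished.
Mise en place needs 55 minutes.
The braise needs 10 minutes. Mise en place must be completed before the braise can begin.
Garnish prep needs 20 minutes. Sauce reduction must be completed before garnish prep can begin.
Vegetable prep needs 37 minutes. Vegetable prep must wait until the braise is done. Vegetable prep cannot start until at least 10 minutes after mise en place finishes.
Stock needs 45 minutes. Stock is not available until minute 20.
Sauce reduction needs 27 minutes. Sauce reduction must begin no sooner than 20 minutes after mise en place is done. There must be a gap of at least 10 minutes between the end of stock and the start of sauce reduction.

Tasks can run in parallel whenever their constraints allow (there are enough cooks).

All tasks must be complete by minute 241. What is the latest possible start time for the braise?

93

Plating setup must finish by minute 241; it takes 70 minutes, so it must start by 241 − 70 = minute 171.
Starch cooking must finish before plating setup (must start by minute 171). With a 31-minute duration, starch cooking must start by 171 − 31 = minute 140.
Vegetable prep has to be done before starch cooking (must start by minute 140). That means finishing by minute 140, i.e. starting by 140 − 37 = minute 103.
The braise has several dependents: vegetable prep (must start by minute 103); starch cooking (must start by minute 140); plating setup (must start by minute 171). The earliest of those limits is minute 103, so the braise must start by 103 − 10 = minute 93.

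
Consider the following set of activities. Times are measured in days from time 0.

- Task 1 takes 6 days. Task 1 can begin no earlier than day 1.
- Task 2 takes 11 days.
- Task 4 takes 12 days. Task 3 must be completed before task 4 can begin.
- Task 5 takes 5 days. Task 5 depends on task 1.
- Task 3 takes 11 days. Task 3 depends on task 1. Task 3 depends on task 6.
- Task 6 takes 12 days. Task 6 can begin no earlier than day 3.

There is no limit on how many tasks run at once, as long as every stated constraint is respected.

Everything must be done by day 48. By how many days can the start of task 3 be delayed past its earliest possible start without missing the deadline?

Task 6 cannot begin until its own release at day 3. It runs from day 3 to 3 + 12 = day 15.
Task 1 waits on its own release at day 1, so it starts at day 1 and finishes at 1 + 6 = day 7.
For task 3: task 1 (finishes day 7); task 6 (finishes day 15). Taking the maximum gives a start of day 15, and it finishes at 15 + 11 = day 26.

Working backward from the deadline:
Nothing follows task 4; the deadline of day 48 is its only limit. It must start by 48 − 12 = day 36.
Since task 4 (must start by day 36) depends on it, task 3 must finish by day 36. Backing off its 11-day duration gives a latest start of day 25.
So task 3 can start as early as day 15 and as late as day 25, giving 25 − 15 = 10 days of slack.

10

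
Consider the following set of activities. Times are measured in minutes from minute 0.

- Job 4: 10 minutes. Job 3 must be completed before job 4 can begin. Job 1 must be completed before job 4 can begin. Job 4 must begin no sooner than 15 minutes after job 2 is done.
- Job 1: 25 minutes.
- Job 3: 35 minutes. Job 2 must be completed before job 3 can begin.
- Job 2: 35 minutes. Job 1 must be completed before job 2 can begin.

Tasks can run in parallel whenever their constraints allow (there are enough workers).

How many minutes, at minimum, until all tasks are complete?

Job 1 can start immediately at minute 0; it finishes at minute 25.
Job 2 waits on job 1 (finishes minute 25), so it starts at minute 25 and finishes at 25 + 35 = minute 60.
Job 3 cannot begin until job 2 (finishes minute 60). It runs from minute 60 to 60 + 35 = minute 95.
Job 4 has to wait for job 3 (finishes minute 95); job 1 (finishes minute 25); job 2 (finishes minute 60, plus 15-minute gap → minute 75). The latest of these is minute 95, so job 4 runs minute 95 to 95 + 10 = minute 105.
All tasks are finished once the last one completes. Finish times: Job 1 at 25, Job 2 at 60, Job 3 at 95, Job 4 at 105. The latest is minute 105.

105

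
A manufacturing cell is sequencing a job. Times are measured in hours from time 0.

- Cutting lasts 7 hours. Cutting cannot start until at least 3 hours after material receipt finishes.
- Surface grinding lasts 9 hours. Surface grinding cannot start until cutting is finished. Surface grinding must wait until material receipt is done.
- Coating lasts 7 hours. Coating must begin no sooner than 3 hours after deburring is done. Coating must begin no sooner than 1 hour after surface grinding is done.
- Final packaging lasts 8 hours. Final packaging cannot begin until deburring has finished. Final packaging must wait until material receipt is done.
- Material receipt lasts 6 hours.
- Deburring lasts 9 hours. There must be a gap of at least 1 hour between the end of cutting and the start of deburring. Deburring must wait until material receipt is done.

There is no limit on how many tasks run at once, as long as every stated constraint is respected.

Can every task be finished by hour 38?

Yes

Material receipt has no prerequisites, so it starts at hour 0 and finishes at hour 6.
After material receipt (finishes hour 6, plus 3-hour gap → hour 9), cutting can start at hour 9 and finishes at hour 16.
Surface grinding needs all of cutting (finishes hour 16); material receipt (finishes hour 6). That puts its earliest start at hour 16; it finishes at 16 + 9 = hour 25.
For deburring: cutting (finishes hour 16, plus 1-hour gap → hour 17); material receipt (finishes hour 6). Taking the maximum gives a start of hour 17, and it finishes at 17 + 9 = hour 26.
For final packaging: deburring (finishes hour 26); material receipt (finishes hour 6). Taking the maximum gives a start of hour 26, and it finishes at 26 + 8 = hour 34.
Coating needs all of deburring (finishes hour 26, plus 3-hour gap → hour 29); surface grinding (finishes hour 25, plus 1-hour gap → hour 26). That puts its earliest start at hour 29; it finishes at 29 + 7 = hour 36.
Every task is finished by hour 36, which is no later than the deadline of 38, so the schedule is feasible.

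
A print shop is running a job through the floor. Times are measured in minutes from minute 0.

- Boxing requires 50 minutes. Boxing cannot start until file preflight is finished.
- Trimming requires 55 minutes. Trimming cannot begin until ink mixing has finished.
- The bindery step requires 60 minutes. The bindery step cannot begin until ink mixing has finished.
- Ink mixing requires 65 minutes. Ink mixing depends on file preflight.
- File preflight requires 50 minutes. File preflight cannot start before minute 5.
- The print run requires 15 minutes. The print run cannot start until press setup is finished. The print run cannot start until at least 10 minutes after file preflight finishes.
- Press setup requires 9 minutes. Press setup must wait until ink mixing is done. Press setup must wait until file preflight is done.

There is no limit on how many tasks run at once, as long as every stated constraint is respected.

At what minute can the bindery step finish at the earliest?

180

File preflight cannot begin until its own release at minute 5. It runs from minute 5 to 5 + 50 = minute 55.
Ink mixing waits on file preflight (finishes minute 55), so it starts at minute 55 and finishes at 55 + 65 = minute 120.
The bindery step waits on ink mixing (finishes minute 120), so it starts at minute 120 and finishes at 120 + 60 = minute 180.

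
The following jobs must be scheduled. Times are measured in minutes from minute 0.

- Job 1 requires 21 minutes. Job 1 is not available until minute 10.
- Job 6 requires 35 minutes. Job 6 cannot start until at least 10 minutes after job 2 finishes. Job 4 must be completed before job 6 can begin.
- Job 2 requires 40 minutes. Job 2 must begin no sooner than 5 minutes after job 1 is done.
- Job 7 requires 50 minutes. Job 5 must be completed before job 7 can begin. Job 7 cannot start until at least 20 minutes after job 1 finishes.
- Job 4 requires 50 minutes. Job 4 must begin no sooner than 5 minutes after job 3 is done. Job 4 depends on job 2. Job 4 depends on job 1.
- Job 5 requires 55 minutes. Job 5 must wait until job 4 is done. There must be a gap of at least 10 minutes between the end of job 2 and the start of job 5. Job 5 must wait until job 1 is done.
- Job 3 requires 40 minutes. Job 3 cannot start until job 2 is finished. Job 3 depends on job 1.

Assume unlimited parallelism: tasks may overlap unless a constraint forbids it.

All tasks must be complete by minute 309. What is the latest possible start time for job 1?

43

Nothing follows job 7; the deadline of minute 309 is its only limit. It must start by 309 − 50 = minute 259.
Since job 7 (must start by minute 259) depends on it, job 5 must finish by minute 259. Backing off its 55-minute duration gives a latest start of minute 204.
Job 6 has no dependents, so it just needs to finish by minute 309. Starting by 309 − 35 = minute 274 achieves that.
Job 4 has several dependents: job 5 (must start by minute 204); job 6 (must start by minute 274). The earliest of those limits is minute 204, so job 4 must start by 204 − 50 = minute 154.
Since job 4 (must start by minute 154, minus 5-minute gap → minute 149) depends on it, job 3 must finish by minute 149. Backing off its 40-minute duration gives a latest start of minute 109.
Job 2 feeds job 3 (must start by minute 109); job 4 (must start by minute 154); job 5 (must start by minute 204, minus 10-minute gap → minute 194); job 6 (must start by minute 274, minus 10-minute gap → minute 264). Taking the minimum, job 2 must finish by minute 109 and start by 109 − 40 = minute 69.
Job 1 feeds job 2 (must start by minute 69, minus 5-minute gap → minute 64); job 3 (must start by minute 109); job 4 (must start by minute 154); job 5 (must start by minute 204); job 7 (must start by minute 259, minus 20-minute gap → minute 239). Taking the minimum, job 1 must finish by minute 64 and start by 64 − 21 = minute 43.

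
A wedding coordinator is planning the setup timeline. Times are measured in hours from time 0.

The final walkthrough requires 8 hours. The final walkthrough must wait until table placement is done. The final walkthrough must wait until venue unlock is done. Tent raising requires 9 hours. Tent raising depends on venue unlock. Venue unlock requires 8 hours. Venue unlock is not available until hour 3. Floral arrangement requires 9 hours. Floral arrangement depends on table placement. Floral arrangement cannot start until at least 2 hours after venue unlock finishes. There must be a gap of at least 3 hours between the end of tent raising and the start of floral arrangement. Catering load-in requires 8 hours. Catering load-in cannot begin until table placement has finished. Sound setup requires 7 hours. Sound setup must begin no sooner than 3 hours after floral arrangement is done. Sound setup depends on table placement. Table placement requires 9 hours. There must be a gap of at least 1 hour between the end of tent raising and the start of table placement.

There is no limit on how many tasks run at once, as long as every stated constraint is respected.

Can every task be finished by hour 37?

No

After its own release at hour 3, venue unlock can start at hour 3 and finishes at hour 11.
After venue unlock (finishes hour 11), tent raising can start at hour 11 and finishes at hour 20.
Table placement waits on tent raising (finishes hour 20, plus 1-hour gap → hour 21), so it starts at hour 21 and finishes at 21 + 9 = hour 30.
For the final walkthrough: table placement (finishes hour 30); venue unlock (finishes hour 11). Taking the maximum gives a start of hour 30, and it finishes at 30 + 8 = hour 38.
Catering load-in waits on table placement (finishes hour 30), so it starts at hour 30 and finishes at 30 + 8 = hour 38.
For floral arrangement: table placement (finishes hour 30); venue unlock (finishes hour 11, plus 2-hour gap → hour 13); tent raising (finishes hour 20, plus 3-hour gap → hour 23). Taking the maximum gives a start of hour 30, and it finishes at 30 + 9 = hour 39.
Sound setup cannot start until floral arrangement (finishes hour 39, plus 3-hour gap → hour 42); table placement (finishes hour 30). The controlling bound is hour 42, so sound setup finishes at 42 + 7 = hour 49.
The earliest everything can be done is hour 49, which is after the deadline of 37, so it is not possible.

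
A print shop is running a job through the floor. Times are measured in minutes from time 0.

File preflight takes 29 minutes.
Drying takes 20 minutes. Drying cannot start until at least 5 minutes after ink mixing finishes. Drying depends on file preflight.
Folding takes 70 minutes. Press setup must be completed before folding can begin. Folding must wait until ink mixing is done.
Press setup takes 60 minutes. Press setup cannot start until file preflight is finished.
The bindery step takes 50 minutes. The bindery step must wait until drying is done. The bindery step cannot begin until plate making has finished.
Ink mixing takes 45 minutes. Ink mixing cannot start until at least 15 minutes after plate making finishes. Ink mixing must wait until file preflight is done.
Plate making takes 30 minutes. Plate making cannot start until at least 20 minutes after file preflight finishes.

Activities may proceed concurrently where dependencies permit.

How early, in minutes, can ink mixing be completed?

139

Nothing blocks file preflight, so it runs from minute 0 to minute 29.
Plate making cannot begin until file preflight (finishes minute 29, plus 20-minute gap → minute 49). It runs from minute 49 to 49 + 30 = minute 79.
Ink mixing needs all of plate making (finishes minute 79, plus 15-minute gap → minute 94); file preflight (finishes minute 29). That puts its earliest start at minute 94; it finishes at 94 + 45 = minute 139.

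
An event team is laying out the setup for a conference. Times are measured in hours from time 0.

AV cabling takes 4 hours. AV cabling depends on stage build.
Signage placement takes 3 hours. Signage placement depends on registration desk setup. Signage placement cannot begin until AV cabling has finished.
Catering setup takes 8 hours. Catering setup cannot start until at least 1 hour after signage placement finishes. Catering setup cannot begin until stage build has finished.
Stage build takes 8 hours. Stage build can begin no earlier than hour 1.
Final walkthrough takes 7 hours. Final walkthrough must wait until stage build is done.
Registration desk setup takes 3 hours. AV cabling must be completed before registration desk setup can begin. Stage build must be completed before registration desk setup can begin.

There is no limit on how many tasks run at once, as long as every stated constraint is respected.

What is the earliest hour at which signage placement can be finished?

Stage build cannot begin until its own release at hour 1. It runs from hour 1 to 1 + 8 = hour 9.
AV cabling cannot begin until stage build (finishes hour 9). It runs from hour 9 to 9 + 4 = hour 13.
Registration desk setup cannot start until AV cabling (finishes hour 13); stage build (finishes hour 9). The controlling bound is hour 13, so registration desk setup finishes at 13 + 3 = hour 16.
Signage placement has to wait for registration desk setup (finishes hour 16); AV cabling (finishes hour 13). The latest of these is hour 16, so signage placement runs hour 16 to 16 + 3 = hour 19.

19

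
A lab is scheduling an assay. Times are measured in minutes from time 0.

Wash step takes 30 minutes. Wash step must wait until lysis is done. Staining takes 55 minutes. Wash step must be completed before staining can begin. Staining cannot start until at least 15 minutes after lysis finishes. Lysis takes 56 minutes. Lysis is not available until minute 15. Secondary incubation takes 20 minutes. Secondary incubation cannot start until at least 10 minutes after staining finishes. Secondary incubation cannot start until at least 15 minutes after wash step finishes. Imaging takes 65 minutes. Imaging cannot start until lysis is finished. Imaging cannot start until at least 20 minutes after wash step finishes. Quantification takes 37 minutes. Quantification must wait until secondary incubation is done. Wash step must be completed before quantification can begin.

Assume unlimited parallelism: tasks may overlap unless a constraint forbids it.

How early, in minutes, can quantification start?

186

Lysis waits on its own release at minute 15, so it starts at minute 15 and finishes at 15 + 56 = minute 71.
After lysis (finishes minute 71), wash step can start at minute 71 and finishes at minute 101.
Staining cannot start until wash step (finishes minute 101); lysis (finishes minute 71, plus 15-minute gap → minute 86). The controlling bound is minute 101, so staining finishes at 101 + 55 = minute 156.
Secondary incubation needs all of staining (finishes minute 156, plus 10-minute gap → minute 166); wash step (finishes minute 101, plus 15-minute gap → minute 116). That puts its earliest start at minute 166; it finishes at 166 + 20 = minute 186.
Quantification waits on secondary incubation (finishes minute 186); wash step (finishes minute 101). The latest of these is minute 186, which is the earliest quantification can start.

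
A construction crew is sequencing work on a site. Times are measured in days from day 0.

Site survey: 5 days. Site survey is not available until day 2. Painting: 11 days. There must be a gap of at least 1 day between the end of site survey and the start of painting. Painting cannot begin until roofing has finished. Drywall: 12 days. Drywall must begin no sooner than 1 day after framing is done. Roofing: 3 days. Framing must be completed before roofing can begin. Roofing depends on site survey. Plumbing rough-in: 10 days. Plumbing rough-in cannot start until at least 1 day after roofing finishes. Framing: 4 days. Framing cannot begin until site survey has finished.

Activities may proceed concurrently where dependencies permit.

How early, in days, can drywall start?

12

Site survey waits on its own release at day 2, so it starts at day 2 and finishes at 2 + 5 = day 7.
Framing cannot begin until site survey (finishes day 7). It runs from day 7 to 7 + 4 = day 11.
Drywall waits on framing (finishes day 11, plus 1-day gap → day 12), so the earliest it can start is day 12.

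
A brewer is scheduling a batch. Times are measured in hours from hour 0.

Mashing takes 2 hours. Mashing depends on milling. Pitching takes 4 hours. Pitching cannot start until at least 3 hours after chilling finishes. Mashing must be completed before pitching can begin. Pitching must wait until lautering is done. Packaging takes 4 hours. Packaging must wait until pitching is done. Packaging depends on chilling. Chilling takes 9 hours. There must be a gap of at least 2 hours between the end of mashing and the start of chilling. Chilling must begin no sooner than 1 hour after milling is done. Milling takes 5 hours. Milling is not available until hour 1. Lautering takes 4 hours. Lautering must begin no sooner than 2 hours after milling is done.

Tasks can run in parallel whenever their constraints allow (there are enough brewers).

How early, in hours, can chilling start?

Milling waits on its own release at hour 1, so it starts at hour 1 and finishes at 1 + 5 = hour 6.
Mashing waits on milling (finishes hour 6), so it starts at hour 6 and finishes at 6 + 2 = hour 8.
Chilling waits on mashing (finishes hour 8, plus 2-hour gap → hour 10); milling (finishes hour 6, plus 1-hour gap → hour 7). The latest of these is hour 10, which is the earliest chilling can start.

10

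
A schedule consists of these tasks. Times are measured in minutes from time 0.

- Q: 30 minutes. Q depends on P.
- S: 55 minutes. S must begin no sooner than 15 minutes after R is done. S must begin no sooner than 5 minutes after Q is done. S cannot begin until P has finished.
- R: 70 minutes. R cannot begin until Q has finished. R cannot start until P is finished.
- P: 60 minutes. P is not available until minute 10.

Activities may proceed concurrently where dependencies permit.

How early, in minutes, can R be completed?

170

P cannot begin until its own release at minute 10. It runs from minute 10 to 10 + 60 = minute 70.
Q cannot begin until P (finishes minute 70). It runs from minute 70 to 70 + 30 = minute 100.
R has to wait for Q (finishes minute 100); P (finishes minute 70). The latest of these is minute 100, so R runs minute 100 to 100 + 70 = minute 170.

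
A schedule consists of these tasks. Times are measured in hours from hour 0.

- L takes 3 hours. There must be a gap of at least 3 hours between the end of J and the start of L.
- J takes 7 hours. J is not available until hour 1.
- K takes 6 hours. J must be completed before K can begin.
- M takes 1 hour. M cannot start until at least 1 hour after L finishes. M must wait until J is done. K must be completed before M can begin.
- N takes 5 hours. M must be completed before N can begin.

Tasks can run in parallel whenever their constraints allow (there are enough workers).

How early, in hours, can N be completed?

21

After its own release at hour 1, J can start at hour 1 and finishes at hour 8.
L waits on J (finishes hour 8, plus 3-hour gap → hour 11), so it starts at hour 11 and finishes at 11 + 3 = hour 14.
K waits on J (finishes hour 8), so it starts at hour 8 and finishes at 8 + 6 = hour 14.
M needs all of L (finishes hour 14, plus 1-hour gap → hour 15); J (finishes hour 8); K (finishes hour 14). That puts its earliest start at hour 15; it finishes at 15 + 1 = hour 16.
N cannot begin until M (finishes hour 16). It runs from hour 16 to 16 + 5 = hour 21.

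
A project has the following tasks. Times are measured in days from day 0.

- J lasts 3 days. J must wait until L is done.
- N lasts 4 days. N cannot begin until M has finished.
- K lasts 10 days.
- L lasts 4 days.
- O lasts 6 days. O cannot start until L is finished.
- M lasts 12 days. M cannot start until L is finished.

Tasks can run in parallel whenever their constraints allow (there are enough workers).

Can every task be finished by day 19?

No

L can start immediately at day 0; it finishes at day 4.
O cannot begin until L (finishes day 4). It runs from day 4 to 4 + 6 = day 10.
M waits on L (finishes day 4), so it starts at day 4 and finishes at 4 + 12 = day 16.
After M (finishes day 16), N can start at day 16 and finishes at day 20.
J waits on L (finishes day 4), so it starts at day 4 and finishes at 4 + 3 = day 7.
K has no prerequisites, so it starts at day 0 and finishes at day 10.
The earliest everything can be done is day 20, which is after the deadline of 19, so it is not possible.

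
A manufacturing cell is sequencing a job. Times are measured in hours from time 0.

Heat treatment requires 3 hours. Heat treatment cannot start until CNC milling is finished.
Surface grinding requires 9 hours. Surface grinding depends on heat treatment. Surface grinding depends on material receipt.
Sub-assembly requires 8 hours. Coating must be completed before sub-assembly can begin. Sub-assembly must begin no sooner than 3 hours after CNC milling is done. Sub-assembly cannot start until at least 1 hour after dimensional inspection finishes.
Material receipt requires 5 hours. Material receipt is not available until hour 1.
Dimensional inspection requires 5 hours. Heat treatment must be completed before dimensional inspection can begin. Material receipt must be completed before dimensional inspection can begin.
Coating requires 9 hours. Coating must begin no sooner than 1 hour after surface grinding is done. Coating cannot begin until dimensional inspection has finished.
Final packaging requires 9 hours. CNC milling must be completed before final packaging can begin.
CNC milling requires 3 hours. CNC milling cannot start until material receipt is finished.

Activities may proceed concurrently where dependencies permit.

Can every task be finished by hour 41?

Yes

After its own release at hour 1, material receipt can start at hour 1 and finishes at hour 6.
After material receipt (finishes hour 6), CNC milling can start at hour 6 and finishes at hour 9.
Final packaging waits on CNC milling (finishes hour 9), so it starts at hour 9 and finishes at 9 + 9 = hour 18.
After CNC milling (finishes hour 9), heat treatment can start at hour 9 and finishes at hour 12.
Dimensional inspection cannot start until heat treatment (finishes hour 12); material receipt (finishes hour 6). The controlling bound is hour 12, so dimensional inspection finishes at 12 + 5 = hour 17.
Surface grinding cannot start until heat treatment (finishes hour 12); material receipt (finishes hour 6). The controlling bound is hour 12, so surface grinding finishes at 12 + 9 = hour 21.
Coating needs all of surface grinding (finishes hour 21, plus 1-hour gap → hour 22); dimensional inspection (finishes hour 17). That puts its earliest start at hour 22; it finishes at 22 + 9 = hour 31.
For sub-assembly: coating (finishes hour 31); CNC milling (finishes hour 9, plus 3-hour gap → hour 12); dimensional inspection (finishes hour 17, plus 1-hour gap → hour 18). Taking the maximum gives a start of hour 31, and it finishes at 31 + 8 = hour 39.
Every task is finished by hour 39, which is no later than the deadline of 41, so the schedule is feasible.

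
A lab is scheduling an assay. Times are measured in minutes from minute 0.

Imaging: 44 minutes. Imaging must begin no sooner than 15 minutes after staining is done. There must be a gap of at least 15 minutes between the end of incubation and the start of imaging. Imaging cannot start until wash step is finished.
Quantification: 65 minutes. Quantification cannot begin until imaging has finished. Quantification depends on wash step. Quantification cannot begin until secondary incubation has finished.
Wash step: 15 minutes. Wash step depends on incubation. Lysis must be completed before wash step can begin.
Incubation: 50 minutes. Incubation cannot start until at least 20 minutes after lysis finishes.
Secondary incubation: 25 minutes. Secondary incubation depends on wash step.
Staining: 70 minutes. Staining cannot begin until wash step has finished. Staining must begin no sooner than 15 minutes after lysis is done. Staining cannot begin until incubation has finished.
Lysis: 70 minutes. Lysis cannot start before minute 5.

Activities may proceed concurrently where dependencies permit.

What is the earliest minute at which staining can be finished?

230

After its own release at minute 5, lysis can start at minute 5 and finishes at minute 75.
Incubation cannot begin until lysis (finishes minute 75, plus 20-minute gap → minute 95). It runs from minute 95 to 95 + 50 = minute 145.
Wash step needs all of incubation (finishes minute 145); lysis (finishes minute 75). That puts its earliest start at minute 145; it finishes at 145 + 15 = minute 160.
For staining: wash step (finishes minute 160); lysis (finishes minute 75, plus 15-minute gap → minute 90); incubation (finishes minute 145). Taking the maximum gives a start of minute 160, and it finishes at 160 + 70 = minute 230.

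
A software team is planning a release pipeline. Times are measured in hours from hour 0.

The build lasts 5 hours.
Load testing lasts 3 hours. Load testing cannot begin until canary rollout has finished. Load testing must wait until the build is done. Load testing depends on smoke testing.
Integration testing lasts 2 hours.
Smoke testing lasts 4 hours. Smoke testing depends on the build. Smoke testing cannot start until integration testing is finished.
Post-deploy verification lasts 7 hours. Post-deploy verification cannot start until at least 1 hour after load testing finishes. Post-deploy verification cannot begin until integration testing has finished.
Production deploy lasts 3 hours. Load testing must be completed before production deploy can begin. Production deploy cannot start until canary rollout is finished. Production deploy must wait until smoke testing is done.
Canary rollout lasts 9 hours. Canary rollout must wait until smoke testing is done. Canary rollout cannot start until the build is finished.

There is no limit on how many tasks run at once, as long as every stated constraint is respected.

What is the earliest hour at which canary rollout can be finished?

Nothing blocks integration testing, so it runs from hour 0 to hour 2.
The build has no prerequisites, so it starts at hour 0 and finishes at hour 5.
Smoke testing has to wait for the build (finishes hour 5); integration testing (finishes hour 2). The latest of these is hour 5, so smoke testing runs hour 5 to 5 + 4 = hour 9.
Canary rollout needs all of smoke testing (finishes hour 9); the build (finishes hour 5). That puts its earliest start at hour 9; it finishes at 9 + 9 = hour 18.

18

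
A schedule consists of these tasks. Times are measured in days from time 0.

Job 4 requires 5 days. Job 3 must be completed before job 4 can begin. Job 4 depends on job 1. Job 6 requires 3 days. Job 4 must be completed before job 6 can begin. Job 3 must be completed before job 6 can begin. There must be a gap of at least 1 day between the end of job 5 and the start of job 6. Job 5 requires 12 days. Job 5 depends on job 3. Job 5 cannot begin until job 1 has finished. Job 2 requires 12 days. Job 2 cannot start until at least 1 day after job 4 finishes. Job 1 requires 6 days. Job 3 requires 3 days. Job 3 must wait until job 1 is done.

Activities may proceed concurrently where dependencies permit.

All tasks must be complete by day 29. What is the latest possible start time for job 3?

Nothing follows job 2; the deadline of day 29 is its only limit. It must start by 29 − 12 = day 17.
Job 6 has no dependents, so it just needs to finish by day 29. Starting by 29 − 3 = day 26 achieves that.
For job 4: job 2 (must start by day 17, minus 1-day gap → day 16); job 6 (must start by day 26). The most restrictive is day 16; with a 5-day duration, job 4 must start by day 11.
Since job 6 (must start by day 26, minus 1-day gap → day 25) depends on it, job 5 must finish by day 25. Backing off its 12-day duration gives a latest start of day 13.
Job 3 has several dependents: job 4 (must start by day 11); job 5 (must start by day 13); job 6 (must start by day 26). The earliest of those limits is day 11, so job 3 must start by 11 − 3 = day 8.

8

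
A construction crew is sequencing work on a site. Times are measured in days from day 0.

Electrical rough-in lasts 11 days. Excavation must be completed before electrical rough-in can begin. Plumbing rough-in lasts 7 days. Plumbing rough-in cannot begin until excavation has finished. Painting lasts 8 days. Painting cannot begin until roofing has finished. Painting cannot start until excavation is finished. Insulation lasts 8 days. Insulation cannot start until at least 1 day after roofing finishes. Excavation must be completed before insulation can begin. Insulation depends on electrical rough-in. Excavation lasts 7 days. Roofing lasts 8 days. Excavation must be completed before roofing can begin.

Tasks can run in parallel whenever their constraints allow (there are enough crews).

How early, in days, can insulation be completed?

Excavation can start immediately at day 0; it finishes at day 7.
Electrical rough-in cannot begin until excavation (finishes day 7). It runs from day 7 to 7 + 11 = day 18.
Roofing waits on excavation (finishes day 7), so it starts at day 7 and finishes at 7 + 8 = day 15.
Insulation needs all of roofing (finishes day 15, plus 1-day gap → day 16); excavation (finishes day 7); electrical rough-in (finishes day 18). That puts its earliest start at day 18; it finishes at 18 + 8 = day 26.

26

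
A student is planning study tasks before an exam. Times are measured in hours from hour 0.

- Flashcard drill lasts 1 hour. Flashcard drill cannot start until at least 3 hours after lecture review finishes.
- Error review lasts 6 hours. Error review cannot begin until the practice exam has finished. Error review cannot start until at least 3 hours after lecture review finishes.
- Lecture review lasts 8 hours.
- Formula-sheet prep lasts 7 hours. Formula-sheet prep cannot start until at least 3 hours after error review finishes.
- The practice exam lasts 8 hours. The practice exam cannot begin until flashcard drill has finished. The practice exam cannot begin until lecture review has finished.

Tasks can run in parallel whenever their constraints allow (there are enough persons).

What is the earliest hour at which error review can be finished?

26

Lecture review can start immediately at hour 0; it finishes at hour 8.
Flashcard drill cannot begin until lecture review (finishes hour 8, plus 3-hour gap → hour 11). It runs from hour 11 to 11 + 1 = hour 12.
For the practice exam: flashcard drill (finishes hour 12); lecture review (finishes hour 8). Taking the maximum gives a start of hour 12, and it finishes at 12 + 8 = hour 20.
Error review has to wait for the practice exam (finishes hour 20); lecture review (finishes hour 8, plus 3-hour gap → hour 11). The latest of these is hour 20, so error review runs hour 20 to 20 + 6 = hour 26.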